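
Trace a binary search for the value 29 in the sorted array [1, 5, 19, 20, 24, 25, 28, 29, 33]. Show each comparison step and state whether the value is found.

Binary search for 29 in [1, 5, 19, 20, 24, 25, 28, 29, 33]:

lo=0, hi=8, mid=4, arr[mid]=24 -> 24 < 29, search right half
lo=5, hi=8, mid=6, arr[mid]=28 -> 28 < 29, search right half
lo=7, hi=8, mid=7, arr[mid]=29 -> Found target at index 7!

Binary search finds 29 at index 7 after 3 comparisons. The search repeatedly halves the search space by comparing with the middle element.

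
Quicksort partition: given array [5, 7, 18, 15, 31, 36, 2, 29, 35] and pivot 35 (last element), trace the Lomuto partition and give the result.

Lomuto partition with pivot = 35:

Initial array: [5, 7, 18, 15, 31, 36, 2, 29, 35]

arr[0]=5 <= 35: swap with position 0, array becomes [5, 7, 18, 15, 31, 36, 2, 29, 35]
arr[1]=7 <= 35: swap with position 1, array becomes [5, 7, 18, 15, 31, 36, 2, 29, 35]
arr[2]=18 <= 35: swap with position 2, array becomes [5, 7, 18, 15, 31, 36, 2, 29, 35]
arr[3]=15 <= 35: swap with position 3, array becomes [5, 7, 18, 15, 31, 36, 2, 29, 35]
arr[4]=31 <= 35: swap with position 4, array becomes [5, 7, 18, 15, 31, 36, 2, 29, 35]
arr[5]=36 > 35: no swap
arr[6]=2 <= 35: swap with position 5, array becomes [5, 7, 18, 15, 31, 2, 36, 29, 35]
arr[7]=29 <= 35: swap with position 6, array becomes [5, 7, 18, 15, 31, 2, 29, 36, 35]

Place pivot at position 7: [5, 7, 18, 15, 31, 2, 29, 35, 36]
Pivot position: 7

After partitioning with pivot 35, the array becomes [5, 7, 18, 15, 31, 2, 29, 35, 36]. The pivot is placed at index 7. All elements to the left of the pivot are <= 35, and all elements to the right are > 35.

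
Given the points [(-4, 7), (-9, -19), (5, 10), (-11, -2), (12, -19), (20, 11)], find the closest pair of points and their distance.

Computing all pairwise distances among 6 points:

d((-4, 7), (-9, -19)) = 26.4764
d((-4, 7), (5, 10)) = 9.4868 <-- minimum
d((-4, 7), (-11, -2)) = 11.4018
d((-4, 7), (12, -19)) = 30.5287
d((-4, 7), (20, 11)) = 24.3311
d((-9, -19), (5, 10)) = 32.2025
d((-9, -19), (-11, -2)) = 17.1172
d((-9, -19), (12, -19)) = 21.0
d((-9, -19), (20, 11)) = 41.7253
d((5, 10), (-11, -2)) = 20.0
d((5, 10), (12, -19)) = 29.8329
d((5, 10), (20, 11)) = 15.0333
d((-11, -2), (12, -19)) = 28.6007
d((-11, -2), (20, 11)) = 33.6155
d((12, -19), (20, 11)) = 31.0483

Closest pair: (-4, 7) and (5, 10) with distance 9.4868

The closest pair is (-4, 7) and (5, 10) with Euclidean distance 9.4868. For 6 points, brute-force pairwise comparison is shown above. For large n, the divide-and-conquer algorithm (sort by x, recurse on halves, check the dividing strip) achieves O(n log n).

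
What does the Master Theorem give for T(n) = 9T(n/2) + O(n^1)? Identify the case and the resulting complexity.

Master Theorem for T(n) = 9T(n/2) + O(n^1):

a = 9, b = 2, c = 1
log_b(a) = log_2(9) = 3.1699

Case 1: c = 1 < log_2(9) = 3.1699
T(n) = O(n^(log_2 9))

For T(n) = 9T(n/2) + O(n^1): log_2(9) = 3.1699. This is Case 1 of the Master Theorem (c < log_b(a), work dominated by leaves), giving O(n^(log_2 9)).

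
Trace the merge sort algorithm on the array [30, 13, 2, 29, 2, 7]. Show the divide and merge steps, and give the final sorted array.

Merge sort trace:

Split: [30, 13, 2, 29, 2, 7] -> [30, 13, 2] and [29, 2, 7]
  Split: [30, 13, 2] -> [30] and [13, 2]
    Split: [13, 2] -> [13] and [2]
    Merge: [13] + [2] -> [2, 13]
  Merge: [30] + [2, 13] -> [2, 13, 30]
  Split: [29, 2, 7] -> [29] and [2, 7]
    Split: [2, 7] -> [2] and [7]
    Merge: [2] + [7] -> [2, 7]
  Merge: [29] + [2, 7] -> [2, 7, 29]
Merge: [2, 13, 30] + [2, 7, 29] -> [2, 2, 7, 13, 29, 30]

Final sorted array: [2, 2, 7, 13, 29, 30]

The merge sort proceeds by recursively splitting the array and merging sorted halves.
After all merges, the sorted array is [2, 2, 7, 13, 29, 30].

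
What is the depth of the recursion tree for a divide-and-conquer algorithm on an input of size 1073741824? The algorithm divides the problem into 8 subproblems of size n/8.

For divide and conquer with division factor 8:

Problem sizes at each level:
Level 0: 1073741824
Level 1: 134217728
Level 2: 16777216
Level 3: 2097152
Level 4: 262144
Level 5: 32768
Level 6: 4096
Level 7: 512
Level 8: 64
Level 9: 8
Level 10: 1

The root is level 0 and the size-1 base case is level 10 (the tree spans levels 0 through 10, i.e. 11 levels counting the root), so the depth is the number of divisions: log_8(1073741824) = 10

The recursion tree depth is log_8(1073741824) = 10. At each level, the problem size is divided by 8, so it takes 10 divisions to reduce to a base case of size 1. The algorithm makes 8 recursive calls at each level.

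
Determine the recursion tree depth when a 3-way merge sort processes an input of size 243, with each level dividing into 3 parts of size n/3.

For divide and conquer with division factor 3:

Problem sizes at each level:
Level 0: 243
Level 1: 81
Level 2: 27
Level 3: 9
Level 4: 3
Level 5: 1

The root is level 0 and the size-1 base case is level 5 (the tree spans levels 0 through 5, i.e. 6 levels counting the root), so the depth is the number of divisions: log_3(243) = 5

The recursion tree depth is log_3(243) = 5. At each level, the problem size is divided by 3, so it takes 5 divisions to reduce to a base case of size 1. The algorithm makes 3 recursive calls at each level.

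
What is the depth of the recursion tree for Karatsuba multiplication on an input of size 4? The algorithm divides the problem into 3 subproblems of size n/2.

For divide and conquer with division factor 2:

Problem sizes at each level:
Level 0: 4
Level 1: 2
Level 2: 1

The root is level 0 and the size-1 base case is level 2 (the tree spans levels 0 through 2, i.e. 3 levels counting the root), so the depth is the number of divisions: log_2(4) = 2

The recursion tree depth is log_2(4) = 2. At each level, the problem size is divided by 2, so it takes 2 divisions to reduce to a base case of size 1. The algorithm makes 3 recursive calls at each level.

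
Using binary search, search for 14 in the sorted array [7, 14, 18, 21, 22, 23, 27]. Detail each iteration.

Binary search for 14 in [7, 14, 18, 21, 22, 23, 27]:

lo=0, hi=6, mid=3, arr[mid]=21 -> 21 > 14, search left half
lo=0, hi=2, mid=1, arr[mid]=14 -> Found target at index 1!

Binary search finds 14 at index 1 after 2 comparisons. The search repeatedly halves the search space by comparing with the middle element.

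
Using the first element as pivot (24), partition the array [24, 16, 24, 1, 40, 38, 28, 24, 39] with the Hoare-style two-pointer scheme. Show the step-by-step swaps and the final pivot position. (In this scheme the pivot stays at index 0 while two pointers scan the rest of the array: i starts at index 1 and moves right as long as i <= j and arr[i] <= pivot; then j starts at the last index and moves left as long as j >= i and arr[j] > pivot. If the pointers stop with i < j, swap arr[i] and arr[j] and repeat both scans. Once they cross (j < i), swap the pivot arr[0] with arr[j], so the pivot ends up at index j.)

Hoare-style two-pointer partition with pivot = 24:

Initial array: [24, 16, 24, 1, 40, 38, 28, 24, 39]

Pointers start at i = 1, j = 8.
i stops at index 4 (arr[4]=40 > 24), j stops at index 7 (arr[7]=24 <= 24): swap arr[4] and arr[7], array becomes [24, 16, 24, 1, 24, 38, 28, 40, 39]
i ends at 5, j ends at 4: the pointers have crossed (j < i), so scanning stops.

Swap pivot arr[0] with arr[4] to place pivot at position 4: [24, 16, 24, 1, 24, 38, 28, 40, 39]
Pivot position: 4

After partitioning with pivot 24, the array becomes [24, 16, 24, 1, 24, 38, 28, 40, 39]. The pivot is placed at index 4. All elements to the left of the pivot are <= 24, and all elements to the right are > 24.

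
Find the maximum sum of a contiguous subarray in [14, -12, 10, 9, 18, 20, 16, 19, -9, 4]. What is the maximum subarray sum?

Using Kadane's algorithm on [14, -12, 10, 9, 18, 20, 16, 19, -9, 4]:

Scanning through the array:
Position 1 (value -12): max_ending_here = 2, max_so_far = 14
Position 2 (value 10): max_ending_here = 12, max_so_far = 14
Position 3 (value 9): max_ending_here = 21, max_so_far = 21
Position 4 (value 18): max_ending_here = 39, max_so_far = 39
Position 5 (value 20): max_ending_here = 59, max_so_far = 59
Position 6 (value 16): max_ending_here = 75, max_so_far = 75
Position 7 (value 19): max_ending_here = 94, max_so_far = 94
Position 8 (value -9): max_ending_here = 85, max_so_far = 94
Position 9 (value 4): max_ending_here = 89, max_so_far = 94

Maximum subarray: [14, -12, 10, 9, 18, 20, 16, 19]
Maximum sum: 94

The maximum subarray is [14, -12, 10, 9, 18, 20, 16, 19] with sum 94. This subarray runs from index 0 to index 7.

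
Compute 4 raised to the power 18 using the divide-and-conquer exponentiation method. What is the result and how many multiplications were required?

Computing 4^18 by squaring (build up from 4^1; each line after the first costs one multiplication):

4^1 = 4
4^2 = (4^1)^2 = 4^2 = 16
4^4 = (4^2)^2 = 16^2 = 256
4^8 = (4^4)^2 = 256^2 = 65536
4^9 = 4 * 4^8 = 4 * 65536 = 262144
4^18 = (4^9)^2 = 262144^2 = 68719476736

Result: 68719476736
Multiplications needed: 5 (5 lines after 4^1)

4^18 = 68719476736. Using exponentiation by squaring, this requires 5 multiplications. The key idea: if the exponent is even, square the half-power; if odd, multiply by the base once.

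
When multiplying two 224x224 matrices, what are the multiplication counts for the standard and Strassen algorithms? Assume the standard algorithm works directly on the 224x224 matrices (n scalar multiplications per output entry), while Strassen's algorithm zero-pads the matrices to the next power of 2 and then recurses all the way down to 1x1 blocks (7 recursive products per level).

Matrix multiplication for 224x224 matrices:

Strassen's algorithm requires power-of-2 dimensions. Pad 224x224 to 256x256 (next power of 2).

Standard algorithm: 224^3 = 11239424 multiplications
Strassen's algorithm: 7^(log2(256)) = 7^8 = 5764801 multiplications
Savings: 11239424 - 5764801 = 5474623 multiplications

Standard: 11239424 multiplications (224^3). Strassen: 5764801 multiplications (7^8, after padding to 256x256). Strassen reduces 8 recursive multiplications to 7 at each level.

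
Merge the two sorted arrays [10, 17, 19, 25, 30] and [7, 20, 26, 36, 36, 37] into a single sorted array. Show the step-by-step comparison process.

Merging process:

Compare 10 vs 7: take 7 from right. Merged: [7]
Compare 10 vs 20: take 10 from left. Merged: [7, 10]
Compare 17 vs 20: take 17 from left. Merged: [7, 10, 17]
Compare 19 vs 20: take 19 from left. Merged: [7, 10, 17, 19]
Compare 25 vs 20: take 20 from right. Merged: [7, 10, 17, 19, 20]
Compare 25 vs 26: take 25 from left. Merged: [7, 10, 17, 19, 20, 25]
Compare 30 vs 26: take 26 from right. Merged: [7, 10, 17, 19, 20, 25, 26]
Compare 30 vs 36: take 30 from left. Merged: [7, 10, 17, 19, 20, 25, 26, 30]
Append remaining from right: [36, 36, 37]. Merged: [7, 10, 17, 19, 20, 25, 26, 30, 36, 36, 37]

Final merged array: [7, 10, 17, 19, 20, 25, 26, 30, 36, 36, 37]
Total comparisons: 8

The merged array is [7, 10, 17, 19, 20, 25, 26, 30, 36, 36, 37], requiring 8 comparisons. The merge step runs in O(n) time where n is the total number of elements.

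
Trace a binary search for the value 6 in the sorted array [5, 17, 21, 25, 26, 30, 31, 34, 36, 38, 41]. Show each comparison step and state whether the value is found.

Binary search for 6 in [5, 17, 21, 25, 26, 30, 31, 34, 36, 38, 41]:

lo=0, hi=10, mid=5, arr[mid]=30 -> 30 > 6, search left half
lo=0, hi=4, mid=2, arr[mid]=21 -> 21 > 6, search left half
lo=0, hi=1, mid=0, arr[mid]=5 -> 5 < 6, search right half
lo=1, hi=1, mid=1, arr[mid]=17 -> 17 > 6, search left half
lo=1 > hi=0, target 6 not found

Binary search determines that 6 is not in the array after 4 comparisons. The search space was exhausted without finding the target.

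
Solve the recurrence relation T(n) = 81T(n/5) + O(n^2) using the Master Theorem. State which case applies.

Master Theorem for T(n) = 81T(n/5) + O(n^2):

a = 81, b = 5, c = 2
log_b(a) = log_5(81) = 2.7304

Case 1: c = 2 < log_5(81) = 2.7304
T(n) = O(n^(log_5 81))

For T(n) = 81T(n/5) + O(n^2): log_5(81) = 2.7304. This is Case 1 of the Master Theorem (c < log_b(a), work dominated by leaves), giving O(n^(log_5 81)).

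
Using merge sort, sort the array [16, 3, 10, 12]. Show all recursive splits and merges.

Merge sort trace:

Split: [16, 3, 10, 12] -> [16, 3] and [10, 12]
  Split: [16, 3] -> [16] and [3]
  Merge: [16] + [3] -> [3, 16]
  Split: [10, 12] -> [10] and [12]
  Merge: [10] + [12] -> [10, 12]
Merge: [3, 16] + [10, 12] -> [3, 10, 12, 16]

Final sorted array: [3, 10, 12, 16]

The merge sort proceeds by recursively splitting the array and merging sorted halves.
After all merges, the sorted array is [3, 10, 12, 16].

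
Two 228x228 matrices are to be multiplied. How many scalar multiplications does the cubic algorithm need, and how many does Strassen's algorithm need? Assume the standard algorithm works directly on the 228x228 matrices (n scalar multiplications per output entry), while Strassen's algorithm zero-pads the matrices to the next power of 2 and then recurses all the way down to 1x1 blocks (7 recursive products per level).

Matrix multiplication for 228x228 matrices:

Strassen's algorithm requires power-of-2 dimensions. Pad 228x228 to 256x256 (next power of 2).

Standard algorithm: 228^3 = 11852352 multiplications
Strassen's algorithm: 7^(log2(256)) = 7^8 = 5764801 multiplications
Savings: 11852352 - 5764801 = 6087551 multiplications

Standard: 11852352 multiplications (228^3). Strassen: 5764801 multiplications (7^8, after padding to 256x256). Strassen reduces 8 recursive multiplications to 7 at each level.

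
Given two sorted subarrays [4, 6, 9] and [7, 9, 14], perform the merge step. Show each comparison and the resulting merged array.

Merging process:

Compare 4 vs 7: take 4 from left. Merged: [4]
Compare 6 vs 7: take 6 from left. Merged: [4, 6]
Compare 9 vs 7: take 7 from right. Merged: [4, 6, 7]
Compare 9 vs 9: take 9 from left. Merged: [4, 6, 7, 9]
Append remaining from right: [9, 14]. Merged: [4, 6, 7, 9, 9, 14]

Final merged array: [4, 6, 7, 9, 9, 14]
Total comparisons: 4

The merged array is [4, 6, 7, 9, 9, 14], requiring 4 comparisons. The merge step runs in O(n) time where n is the total number of elements.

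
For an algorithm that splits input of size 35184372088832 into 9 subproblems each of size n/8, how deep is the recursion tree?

For divide and conquer with division factor 8:

Problem sizes at each level:
Level 0: 35184372088832
Level 1: 4398046511104
Level 2: 549755813888
Level 3: 68719476736
Level 4: 8589934592
Level 5: 1073741824
Level 6: 134217728
Level 7: 16777216
Level 8: 2097152
Level 9: 262144
Level 10: 32768
Level 11: 4096
Level 12: 512
Level 13: 64
Level 14: 8
Level 15: 1

The root is level 0 and the size-1 base case is level 15 (the tree spans levels 0 through 15, i.e. 16 levels counting the root), so the depth is the number of divisions: log_8(35184372088832) = 15

The recursion tree depth is log_8(35184372088832) = 15. At each level, the problem size is divided by 8, so it takes 15 divisions to reduce to a base case of size 1. The algorithm makes 9 recursive calls at each level.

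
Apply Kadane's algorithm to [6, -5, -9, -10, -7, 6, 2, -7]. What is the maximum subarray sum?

Using Kadane's algorithm on [6, -5, -9, -10, -7, 6, 2, -7]:

Scanning through the array:
Position 1 (value -5): max_ending_here = 1, max_so_far = 6
Position 2 (value -9): max_ending_here = -8, max_so_far = 6
Position 3 (value -10): max_ending_here = -10, max_so_far = 6
Position 4 (value -7): max_ending_here = -7, max_so_far = 6
Position 5 (value 6): max_ending_here = 6, max_so_far = 6
Position 6 (value 2): max_ending_here = 8, max_so_far = 8
Position 7 (value -7): max_ending_here = 1, max_so_far = 8

Maximum subarray: [6, 2]
Maximum sum: 8

The maximum subarray is [6, 2] with sum 8. This subarray runs from index 5 to index 6.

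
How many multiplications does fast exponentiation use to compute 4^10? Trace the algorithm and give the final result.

Computing 4^10 by squaring (build up from 4^1; each line after the first costs one multiplication):

4^1 = 4
4^2 = (4^1)^2 = 4^2 = 16
4^4 = (4^2)^2 = 16^2 = 256
4^5 = 4 * 4^4 = 4 * 256 = 1024
4^10 = (4^5)^2 = 1024^2 = 1048576

Result: 1048576
Multiplications needed: 4 (4 lines after 4^1)

4^10 = 1048576. Using exponentiation by squaring, this requires 4 multiplications. The key idea: if the exponent is even, square the half-power; if odd, multiply by the base once.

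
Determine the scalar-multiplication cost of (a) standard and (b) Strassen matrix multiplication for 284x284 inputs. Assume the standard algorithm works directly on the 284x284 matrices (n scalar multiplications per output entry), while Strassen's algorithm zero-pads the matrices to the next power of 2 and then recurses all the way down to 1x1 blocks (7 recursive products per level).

Matrix multiplication for 284x284 matrices:

Strassen's algorithm requires power-of-2 dimensions. Pad 284x284 to 512x512 (next power of 2).

Standard algorithm: 284^3 = 22906304 multiplications
Strassen's algorithm: 7^(log2(512)) = 7^9 = 40353607 multiplications
Difference: 22906304 - 40353607 = -17447303 (Strassen uses MORE here due to padding overhead — for small or just-over-power-of-2 n, padding can outweigh the per-level savings)

Standard: 22906304 multiplications (284^3). Strassen: 40353607 multiplications (7^9, after padding to 512x512). Strassen reduces 8 recursive multiplications to 7 at each level.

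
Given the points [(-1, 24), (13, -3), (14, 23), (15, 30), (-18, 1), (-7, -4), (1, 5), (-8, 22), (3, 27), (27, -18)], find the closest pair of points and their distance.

Computing all pairwise distances among 10 points:

d((-1, 24), (13, -3)) = 30.4138
d((-1, 24), (14, 23)) = 15.0333
d((-1, 24), (15, 30)) = 17.088
d((-1, 24), (-18, 1)) = 28.6007
d((-1, 24), (-7, -4)) = 28.6356
d((-1, 24), (1, 5)) = 19.105
d((-1, 24), (-8, 22)) = 7.2801
d((-1, 24), (3, 27)) = 5.0 <-- minimum
d((-1, 24), (27, -18)) = 50.4777
d((13, -3), (14, 23)) = 26.0192
d((13, -3), (15, 30)) = 33.0606
d((13, -3), (-18, 1)) = 31.257
d((13, -3), (-7, -4)) = 20.025
d((13, -3), (1, 5)) = 14.4222
d((13, -3), (-8, 22)) = 32.6497
d((13, -3), (3, 27)) = 31.6228
d((13, -3), (27, -18)) = 20.5183
d((14, 23), (15, 30)) = 7.0711
d((14, 23), (-18, 1)) = 38.833
d((14, 23), (-7, -4)) = 34.2053
d((14, 23), (1, 5)) = 22.2036
d((14, 23), (-8, 22)) = 22.0227
d((14, 23), (3, 27)) = 11.7047
d((14, 23), (27, -18)) = 43.0116
d((15, 30), (-18, 1)) = 43.9318
d((15, 30), (-7, -4)) = 40.4969
d((15, 30), (1, 5)) = 28.6531
d((15, 30), (-8, 22)) = 24.3516
d((15, 30), (3, 27)) = 12.3693
d((15, 30), (27, -18)) = 49.4773
d((-18, 1), (-7, -4)) = 12.083
d((-18, 1), (1, 5)) = 19.4165
d((-18, 1), (-8, 22)) = 23.2594
d((-18, 1), (3, 27)) = 33.4215
d((-18, 1), (27, -18)) = 48.8467
d((-7, -4), (1, 5)) = 12.0416
d((-7, -4), (-8, 22)) = 26.0192
d((-7, -4), (3, 27)) = 32.573
d((-7, -4), (27, -18)) = 36.7696
d((1, 5), (-8, 22)) = 19.2354
d((1, 5), (3, 27)) = 22.0907
d((1, 5), (27, -18)) = 34.7131
d((-8, 22), (3, 27)) = 12.083
d((-8, 22), (27, -18)) = 53.1507
d((3, 27), (27, -18)) = 51.0

Closest pair: (-1, 24) and (3, 27) with distance 5.0

The closest pair is (-1, 24) and (3, 27) with Euclidean distance 5.0. For 10 points, brute-force pairwise comparison is shown above. For large n, the divide-and-conquer algorithm (sort by x, recurse on halves, check the dividing strip) achieves O(n log n).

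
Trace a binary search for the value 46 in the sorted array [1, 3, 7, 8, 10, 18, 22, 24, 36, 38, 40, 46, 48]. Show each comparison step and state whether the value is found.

Binary search for 46 in [1, 3, 7, 8, 10, 18, 22, 24, 36, 38, 40, 46, 48]:

lo=0, hi=12, mid=6, arr[mid]=22 -> 22 < 46, search right half
lo=7, hi=12, mid=9, arr[mid]=38 -> 38 < 46, search right half
lo=10, hi=12, mid=11, arr[mid]=46 -> Found target at index 11!

Binary search finds 46 at index 11 after 3 comparisons. The search repeatedly halves the search space by comparing with the middle element.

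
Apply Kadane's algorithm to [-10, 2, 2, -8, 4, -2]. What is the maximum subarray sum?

Using Kadane's algorithm on [-10, 2, 2, -8, 4, -2]:

Scanning through the array:
Position 1 (value 2): max_ending_here = 2, max_so_far = 2
Position 2 (value 2): max_ending_here = 4, max_so_far = 4
Position 3 (value -8): max_ending_here = -4, max_so_far = 4
Position 4 (value 4): max_ending_here = 4, max_so_far = 4
Position 5 (value -2): max_ending_here = 2, max_so_far = 4

Maximum subarray: [2, 2]
Maximum sum: 4

The maximum subarray is [2, 2] with sum 4. This subarray runs from index 1 to index 2.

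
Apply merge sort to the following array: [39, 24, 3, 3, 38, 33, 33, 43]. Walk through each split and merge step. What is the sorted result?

Merge sort trace:

Split: [39, 24, 3, 3, 38, 33, 33, 43] -> [39, 24, 3, 3] and [38, 33, 33, 43]
  Split: [39, 24, 3, 3] -> [39, 24] and [3, 3]
    Split: [39, 24] -> [39] and [24]
    Merge: [39] + [24] -> [24, 39]
    Split: [3, 3] -> [3] and [3]
    Merge: [3] + [3] -> [3, 3]
  Merge: [24, 39] + [3, 3] -> [3, 3, 24, 39]
  Split: [38, 33, 33, 43] -> [38, 33] and [33, 43]
    Split: [38, 33] -> [38] and [33]
    Merge: [38] + [33] -> [33, 38]
    Split: [33, 43] -> [33] and [43]
    Merge: [33] + [43] -> [33, 43]
  Merge: [33, 38] + [33, 43] -> [33, 33, 38, 43]
Merge: [3, 3, 24, 39] + [33, 33, 38, 43] -> [3, 3, 24, 33, 33, 38, 39, 43]

Final sorted array: [3, 3, 24, 33, 33, 38, 39, 43]

The merge sort proceeds by recursively splitting the array and merging sorted halves.
After all merges, the sorted array is [3, 3, 24, 33, 33, 38, 39, 43].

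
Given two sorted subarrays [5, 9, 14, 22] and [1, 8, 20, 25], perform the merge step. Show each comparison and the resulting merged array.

Merging process:

Compare 5 vs 1: take 1 from right. Merged: [1]
Compare 5 vs 8: take 5 from left. Merged: [1, 5]
Compare 9 vs 8: take 8 from right. Merged: [1, 5, 8]
Compare 9 vs 20: take 9 from left. Merged: [1, 5, 8, 9]
Compare 14 vs 20: take 14 from left. Merged: [1, 5, 8, 9, 14]
Compare 22 vs 20: take 20 from right. Merged: [1, 5, 8, 9, 14, 20]
Compare 22 vs 25: take 22 from left. Merged: [1, 5, 8, 9, 14, 20, 22]
Append remaining from right: [25]. Merged: [1, 5, 8, 9, 14, 20, 22, 25]

Final merged array: [1, 5, 8, 9, 14, 20, 22, 25]
Total comparisons: 7

The merged array is [1, 5, 8, 9, 14, 20, 22, 25], requiring 7 comparisons. The merge step runs in O(n) time where n is the total number of elements.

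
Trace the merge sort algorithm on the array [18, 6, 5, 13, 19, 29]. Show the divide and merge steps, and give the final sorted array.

Merge sort trace:

Split: [18, 6, 5, 13, 19, 29] -> [18, 6, 5] and [13, 19, 29]
  Split: [18, 6, 5] -> [18] and [6, 5]
    Split: [6, 5] -> [6] and [5]
    Merge: [6] + [5] -> [5, 6]
  Merge: [18] + [5, 6] -> [5, 6, 18]
  Split: [13, 19, 29] -> [13] and [19, 29]
    Split: [19, 29] -> [19] and [29]
    Merge: [19] + [29] -> [19, 29]
  Merge: [13] + [19, 29] -> [13, 19, 29]
Merge: [5, 6, 18] + [13, 19, 29] -> [5, 6, 13, 18, 19, 29]

Final sorted array: [5, 6, 13, 18, 19, 29]

The merge sort proceeds by recursively splitting the array and merging sorted halves.
After all merges, the sorted array is [5, 6, 13, 18, 19, 29].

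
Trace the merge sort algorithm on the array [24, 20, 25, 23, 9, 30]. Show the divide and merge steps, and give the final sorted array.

Merge sort trace:

Split: [24, 20, 25, 23, 9, 30] -> [24, 20, 25] and [23, 9, 30]
  Split: [24, 20, 25] -> [24] and [20, 25]
    Split: [20, 25] -> [20] and [25]
    Merge: [20] + [25] -> [20, 25]
  Merge: [24] + [20, 25] -> [20, 24, 25]
  Split: [23, 9, 30] -> [23] and [9, 30]
    Split: [9, 30] -> [9] and [30]
    Merge: [9] + [30] -> [9, 30]
  Merge: [23] + [9, 30] -> [9, 23, 30]
Merge: [20, 24, 25] + [9, 23, 30] -> [9, 20, 23, 24, 25, 30]

Final sorted array: [9, 20, 23, 24, 25, 30]

The merge sort proceeds by recursively splitting the array and merging sorted halves.
After all merges, the sorted array is [9, 20, 23, 24, 25, 30].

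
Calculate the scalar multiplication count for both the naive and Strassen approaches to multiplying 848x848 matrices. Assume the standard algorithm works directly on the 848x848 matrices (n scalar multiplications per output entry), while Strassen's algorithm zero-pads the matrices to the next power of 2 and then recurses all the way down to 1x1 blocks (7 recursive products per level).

Matrix multiplication for 848x848 matrices:

Strassen's algorithm requires power-of-2 dimensions. Pad 848x848 to 1024x1024 (next power of 2).

Standard algorithm: 848^3 = 609800192 multiplications
Strassen's algorithm: 7^(log2(1024)) = 7^10 = 282475249 multiplications
Savings: 609800192 - 282475249 = 327324943 multiplications

Standard: 609800192 multiplications (848^3). Strassen: 282475249 multiplications (7^10, after padding to 1024x1024). Strassen reduces 8 recursive multiplications to 7 at each level.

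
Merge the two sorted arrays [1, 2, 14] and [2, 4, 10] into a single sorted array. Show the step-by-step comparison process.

Merging process:

Compare 1 vs 2: take 1 from left. Merged: [1]
Compare 2 vs 2: take 2 from left. Merged: [1, 2]
Compare 14 vs 2: take 2 from right. Merged: [1, 2, 2]
Compare 14 vs 4: take 4 from right. Merged: [1, 2, 2, 4]
Compare 14 vs 10: take 10 from right. Merged: [1, 2, 2, 4, 10]
Append remaining from left: [14]. Merged: [1, 2, 2, 4, 10, 14]

Final merged array: [1, 2, 2, 4, 10, 14]
Total comparisons: 5

The merged array is [1, 2, 2, 4, 10, 14], requiring 5 comparisons. The merge step runs in O(n) time where n is the total number of elements.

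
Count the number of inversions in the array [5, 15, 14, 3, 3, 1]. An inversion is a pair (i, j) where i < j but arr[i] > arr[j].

Finding inversions in [5, 15, 14, 3, 3, 1]:

(0, 3): arr[0]=5 > arr[3]=3
(0, 4): arr[0]=5 > arr[4]=3
(0, 5): arr[0]=5 > arr[5]=1
(1, 2): arr[1]=15 > arr[2]=14
(1, 3): arr[1]=15 > arr[3]=3
(1, 4): arr[1]=15 > arr[4]=3
(1, 5): arr[1]=15 > arr[5]=1
(2, 3): arr[2]=14 > arr[3]=3
(2, 4): arr[2]=14 > arr[4]=3
(2, 5): arr[2]=14 > arr[5]=1
(3, 5): arr[3]=3 > arr[5]=1
(4, 5): arr[4]=3 > arr[5]=1

Total inversions: 12

The array has 12 inversion(s): (0,3), (0,4), (0,5), (1,2), (1,3), (1,4), (1,5), (2,3), (2,4), (2,5), (3,5), (4,5). Each pair (i,j) satisfies i < j and arr[i] > arr[j].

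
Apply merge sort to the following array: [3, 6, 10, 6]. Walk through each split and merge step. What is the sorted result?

Merge sort trace:

Split: [3, 6, 10, 6] -> [3, 6] and [10, 6]
  Split: [3, 6] -> [3] and [6]
  Merge: [3] + [6] -> [3, 6]
  Split: [10, 6] -> [10] and [6]
  Merge: [10] + [6] -> [6, 10]
Merge: [3, 6] + [6, 10] -> [3, 6, 6, 10]

Final sorted array: [3, 6, 6, 10]

The merge sort proceeds by recursively splitting the array and merging sorted halves.
After all merges, the sorted array is [3, 6, 6, 10].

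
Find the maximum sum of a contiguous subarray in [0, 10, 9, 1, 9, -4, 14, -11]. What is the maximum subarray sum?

Using Kadane's algorithm on [0, 10, 9, 1, 9, -4, 14, -11]:

Scanning through the array:
Position 1 (value 10): max_ending_here = 10, max_so_far = 10
Position 2 (value 9): max_ending_here = 19, max_so_far = 19
Position 3 (value 1): max_ending_here = 20, max_so_far = 20
Position 4 (value 9): max_ending_here = 29, max_so_far = 29
Position 5 (value -4): max_ending_here = 25, max_so_far = 29
Position 6 (value 14): max_ending_here = 39, max_so_far = 39
Position 7 (value -11): max_ending_here = 28, max_so_far = 39

Maximum subarray: [0, 10, 9, 1, 9, -4, 14]
Maximum sum: 39

The maximum subarray is [0, 10, 9, 1, 9, -4, 14] with sum 39. This subarray runs from index 0 to index 6.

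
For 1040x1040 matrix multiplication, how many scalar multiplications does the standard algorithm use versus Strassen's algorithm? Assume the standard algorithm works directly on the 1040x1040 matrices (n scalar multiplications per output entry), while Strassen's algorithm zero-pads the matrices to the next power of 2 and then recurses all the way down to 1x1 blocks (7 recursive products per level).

Matrix multiplication for 1040x1040 matrices:

Strassen's algorithm requires power-of-2 dimensions. Pad 1040x1040 to 2048x2048 (next power of 2).

Standard algorithm: 1040^3 = 1124864000 multiplications
Strassen's algorithm: 7^(log2(2048)) = 7^11 = 1977326743 multiplications
Difference: 1124864000 - 1977326743 = -852462743 (Strassen uses MORE here due to padding overhead — for small or just-over-power-of-2 n, padding can outweigh the per-level savings)

Standard: 1124864000 multiplications (1040^3). Strassen: 1977326743 multiplications (7^11, after padding to 2048x2048). Strassen reduces 8 recursive multiplications to 7 at each level.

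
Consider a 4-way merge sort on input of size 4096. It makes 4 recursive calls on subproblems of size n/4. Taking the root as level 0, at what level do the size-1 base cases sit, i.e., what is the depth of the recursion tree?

For divide and conquer with division factor 4:

Problem sizes at each level:
Level 0: 4096
Level 1: 1024
Level 2: 256
Level 3: 64
Level 4: 16
Level 5: 4
Level 6: 1

The root is level 0 and the size-1 base case is level 6 (the tree spans levels 0 through 6, i.e. 7 levels counting the root), so the depth is the number of divisions: log_4(4096) = 6

The recursion tree depth is log_4(4096) = 6. At each level, the problem size is divided by 4, so it takes 6 divisions to reduce to a base case of size 1. The algorithm makes 4 recursive calls at each level.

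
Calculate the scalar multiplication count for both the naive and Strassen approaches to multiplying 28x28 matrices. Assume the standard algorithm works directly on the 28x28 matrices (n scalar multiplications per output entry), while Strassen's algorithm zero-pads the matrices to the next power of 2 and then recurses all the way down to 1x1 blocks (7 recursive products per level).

Matrix multiplication for 28x28 matrices:

Strassen's algorithm requires power-of-2 dimensions. Pad 28x28 to 32x32 (next power of 2).

Standard algorithm: 28^3 = 21952 multiplications
Strassen's algorithm: 7^(log2(32)) = 7^5 = 16807 multiplications
Savings: 21952 - 16807 = 5145 multiplications

Standard: 21952 multiplications (28^3). Strassen: 16807 multiplications (7^5, after padding to 32x32). Strassen reduces 8 recursive multiplications to 7 at each level.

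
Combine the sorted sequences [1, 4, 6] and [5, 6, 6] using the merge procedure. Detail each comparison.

Merging process:

Compare 1 vs 5: take 1 from left. Merged: [1]
Compare 4 vs 5: take 4 from left. Merged: [1, 4]
Compare 6 vs 5: take 5 from right. Merged: [1, 4, 5]
Compare 6 vs 6: take 6 from left. Merged: [1, 4, 5, 6]
Append remaining from right: [6, 6]. Merged: [1, 4, 5, 6, 6, 6]

Final merged array: [1, 4, 5, 6, 6, 6]
Total comparisons: 4

The merged array is [1, 4, 5, 6, 6, 6], requiring 4 comparisons. The merge step runs in O(n) time where n is the total number of elements.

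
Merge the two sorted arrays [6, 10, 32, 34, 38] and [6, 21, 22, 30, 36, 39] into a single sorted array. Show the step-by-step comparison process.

Merging process:

Compare 6 vs 6: take 6 from left. Merged: [6]
Compare 10 vs 6: take 6 from right. Merged: [6, 6]
Compare 10 vs 21: take 10 from left. Merged: [6, 6, 10]
Compare 32 vs 21: take 21 from right. Merged: [6, 6, 10, 21]
Compare 32 vs 22: take 22 from right. Merged: [6, 6, 10, 21, 22]
Compare 32 vs 30: take 30 from right. Merged: [6, 6, 10, 21, 22, 30]
Compare 32 vs 36: take 32 from left. Merged: [6, 6, 10, 21, 22, 30, 32]
Compare 34 vs 36: take 34 from left. Merged: [6, 6, 10, 21, 22, 30, 32, 34]
Compare 38 vs 36: take 36 from right. Merged: [6, 6, 10, 21, 22, 30, 32, 34, 36]
Compare 38 vs 39: take 38 from left. Merged: [6, 6, 10, 21, 22, 30, 32, 34, 36, 38]
Append remaining from right: [39]. Merged: [6, 6, 10, 21, 22, 30, 32, 34, 36, 38, 39]

Final merged array: [6, 6, 10, 21, 22, 30, 32, 34, 36, 38, 39]
Total comparisons: 10

The merged array is [6, 6, 10, 21, 22, 30, 32, 34, 36, 38, 39], requiring 10 comparisons. The merge step runs in O(n) time where n is the total number of elements.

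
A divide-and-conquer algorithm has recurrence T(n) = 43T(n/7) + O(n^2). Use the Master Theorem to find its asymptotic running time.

Master Theorem for T(n) = 43T(n/7) + O(n^2):

a = 43, b = 7, c = 2
log_b(a) = log_7(43) = 1.9329

Case 3: c = 2 > log_7(43) = 1.9329
T(n) = O(n^2) = O(n^2)

For T(n) = 43T(n/7) + O(n^2): log_7(43) = 1.9329. This is Case 3 of the Master Theorem (c > log_b(a), work dominated by root), giving O(n^2).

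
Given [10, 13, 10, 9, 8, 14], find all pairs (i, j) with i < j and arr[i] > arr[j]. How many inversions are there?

Finding inversions in [10, 13, 10, 9, 8, 14]:

(0, 3): arr[0]=10 > arr[3]=9
(0, 4): arr[0]=10 > arr[4]=8
(1, 2): arr[1]=13 > arr[2]=10
(1, 3): arr[1]=13 > arr[3]=9
(1, 4): arr[1]=13 > arr[4]=8
(2, 3): arr[2]=10 > arr[3]=9
(2, 4): arr[2]=10 > arr[4]=8
(3, 4): arr[3]=9 > arr[4]=8

Total inversions: 8

The array has 8 inversion(s): (0,3), (0,4), (1,2), (1,3), (1,4), (2,3), (2,4), (3,4). Each pair (i,j) satisfies i < j and arr[i] > arr[j].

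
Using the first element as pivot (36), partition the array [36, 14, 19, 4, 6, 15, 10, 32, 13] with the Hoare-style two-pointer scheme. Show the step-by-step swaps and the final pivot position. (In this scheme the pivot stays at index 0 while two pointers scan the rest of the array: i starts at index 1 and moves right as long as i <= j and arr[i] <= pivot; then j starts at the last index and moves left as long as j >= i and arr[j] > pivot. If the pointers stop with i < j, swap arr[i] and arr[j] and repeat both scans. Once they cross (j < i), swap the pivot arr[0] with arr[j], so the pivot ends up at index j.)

Hoare-style two-pointer partition with pivot = 36:

Initial array: [36, 14, 19, 4, 6, 15, 10, 32, 13]

Pointers start at i = 1, j = 8.
i ends at 9, j ends at 8: the pointers have crossed (j < i), so scanning stops.

Swap pivot arr[0] with arr[8] to place pivot at position 8: [13, 14, 19, 4, 6, 15, 10, 32, 36]
Pivot position: 8

After partitioning with pivot 36, the array becomes [13, 14, 19, 4, 6, 15, 10, 32, 36]. The pivot is placed at index 8. All elements to the left of the pivot are <= 36, and all elements to the right are > 36.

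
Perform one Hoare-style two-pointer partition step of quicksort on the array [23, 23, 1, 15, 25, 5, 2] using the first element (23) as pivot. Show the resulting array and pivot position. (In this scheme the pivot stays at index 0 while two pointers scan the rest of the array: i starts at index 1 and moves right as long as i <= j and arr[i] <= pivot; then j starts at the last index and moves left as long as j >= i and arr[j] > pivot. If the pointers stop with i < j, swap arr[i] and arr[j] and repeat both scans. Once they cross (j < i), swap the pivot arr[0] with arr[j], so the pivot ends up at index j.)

Hoare-style two-pointer partition with pivot = 23:

Initial array: [23, 23, 1, 15, 25, 5, 2]

Pointers start at i = 1, j = 6.
i stops at index 4 (arr[4]=25 > 23), j stops at index 6 (arr[6]=2 <= 23): swap arr[4] and arr[6], array becomes [23, 23, 1, 15, 2, 5, 25]
i ends at 6, j ends at 5: the pointers have crossed (j < i), so scanning stops.

Swap pivot arr[0] with arr[5] to place pivot at position 5: [5, 23, 1, 15, 2, 23, 25]
Pivot position: 5

After partitioning with pivot 23, the array becomes [5, 23, 1, 15, 2, 23, 25]. The pivot is placed at index 5. All elements to the left of the pivot are <= 23, and all elements to the right are > 23.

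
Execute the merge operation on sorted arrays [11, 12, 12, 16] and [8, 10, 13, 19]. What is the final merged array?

Merging process:

Compare 11 vs 8: take 8 from right. Merged: [8]
Compare 11 vs 10: take 10 from right. Merged: [8, 10]
Compare 11 vs 13: take 11 from left. Merged: [8, 10, 11]
Compare 12 vs 13: take 12 from left. Merged: [8, 10, 11, 12]
Compare 12 vs 13: take 12 from left. Merged: [8, 10, 11, 12, 12]
Compare 16 vs 13: take 13 from right. Merged: [8, 10, 11, 12, 12, 13]
Compare 16 vs 19: take 16 from left. Merged: [8, 10, 11, 12, 12, 13, 16]
Append remaining from right: [19]. Merged: [8, 10, 11, 12, 12, 13, 16, 19]

Final merged array: [8, 10, 11, 12, 12, 13, 16, 19]
Total comparisons: 7

The merged array is [8, 10, 11, 12, 12, 13, 16, 19], requiring 7 comparisons. The merge step runs in O(n) time where n is the total number of elements.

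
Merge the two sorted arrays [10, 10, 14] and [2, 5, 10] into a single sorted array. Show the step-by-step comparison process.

Merging process:

Compare 10 vs 2: take 2 from right. Merged: [2]
Compare 10 vs 5: take 5 from right. Merged: [2, 5]
Compare 10 vs 10: take 10 from left. Merged: [2, 5, 10]
Compare 10 vs 10: take 10 from left. Merged: [2, 5, 10, 10]
Compare 14 vs 10: take 10 from right. Merged: [2, 5, 10, 10, 10]
Append remaining from left: [14]. Merged: [2, 5, 10, 10, 10, 14]

Final merged array: [2, 5, 10, 10, 10, 14]
Total comparisons: 5

The merged array is [2, 5, 10, 10, 10, 14], requiring 5 comparisons. The merge step runs in O(n) time where n is the total number of elements.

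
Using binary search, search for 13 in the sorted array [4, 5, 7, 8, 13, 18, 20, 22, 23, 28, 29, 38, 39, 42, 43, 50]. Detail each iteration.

Binary search for 13 in [4, 5, 7, 8, 13, 18, 20, 22, 23, 28, 29, 38, 39, 42, 43, 50]:

lo=0, hi=15, mid=7, arr[mid]=22 -> 22 > 13, search left half
lo=0, hi=6, mid=3, arr[mid]=8 -> 8 < 13, search right half
lo=4, hi=6, mid=5, arr[mid]=18 -> 18 > 13, search left half
lo=4, hi=4, mid=4, arr[mid]=13 -> Found target at index 4!

Binary search finds 13 at index 4 after 4 comparisons. The search repeatedly halves the search space by comparing with the middle element.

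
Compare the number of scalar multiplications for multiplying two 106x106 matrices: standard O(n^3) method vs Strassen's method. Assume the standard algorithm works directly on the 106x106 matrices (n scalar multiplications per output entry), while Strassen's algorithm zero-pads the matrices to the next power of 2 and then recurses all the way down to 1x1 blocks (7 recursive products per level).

Matrix multiplication for 106x106 matrices:

Strassen's algorithm requires power-of-2 dimensions. Pad 106x106 to 128x128 (next power of 2).

Standard algorithm: 106^3 = 1191016 multiplications
Strassen's algorithm: 7^(log2(128)) = 7^7 = 823543 multiplications
Savings: 1191016 - 823543 = 367473 multiplications

Standard: 1191016 multiplications (106^3). Strassen: 823543 multiplications (7^7, after padding to 128x128). Strassen reduces 8 recursive multiplications to 7 at each level.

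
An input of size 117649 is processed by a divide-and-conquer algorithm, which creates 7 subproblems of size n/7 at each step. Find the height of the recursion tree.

For divide and conquer with division factor 7:

Problem sizes at each level:
Level 0: 117649
Level 1: 16807
Level 2: 2401
Level 3: 343
Level 4: 49
Level 5: 7
Level 6: 1

The root is level 0 and the size-1 base case is level 6 (the tree spans levels 0 through 6, i.e. 7 levels counting the root), so the depth is the number of divisions: log_7(117649) = 6

The recursion tree depth is log_7(117649) = 6. At each level, the problem size is divided by 7, so it takes 6 divisions to reduce to a base case of size 1. The algorithm makes 7 recursive calls at each level.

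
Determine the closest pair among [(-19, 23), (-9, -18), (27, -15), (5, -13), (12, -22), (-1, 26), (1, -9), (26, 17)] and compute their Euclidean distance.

Computing all pairwise distances among 8 points:

d((-19, 23), (-9, -18)) = 42.2019
d((-19, 23), (27, -15)) = 59.6657
d((-19, 23), (5, -13)) = 43.2666
d((-19, 23), (12, -22)) = 54.6443
d((-19, 23), (-1, 26)) = 18.2483
d((-19, 23), (1, -9)) = 37.7359
d((-19, 23), (26, 17)) = 45.3982
d((-9, -18), (27, -15)) = 36.1248
d((-9, -18), (5, -13)) = 14.8661
d((-9, -18), (12, -22)) = 21.3776
d((-9, -18), (-1, 26)) = 44.7214
d((-9, -18), (1, -9)) = 13.4536
d((-9, -18), (26, 17)) = 49.4975
d((27, -15), (5, -13)) = 22.0907
d((27, -15), (12, -22)) = 16.5529
d((27, -15), (-1, 26)) = 49.6488
d((27, -15), (1, -9)) = 26.6833
d((27, -15), (26, 17)) = 32.0156
d((5, -13), (12, -22)) = 11.4018
d((5, -13), (-1, 26)) = 39.4588
d((5, -13), (1, -9)) = 5.6569 <-- minimum
d((5, -13), (26, 17)) = 36.6197
d((12, -22), (-1, 26)) = 49.7293
d((12, -22), (1, -9)) = 17.0294
d((12, -22), (26, 17)) = 41.4367
d((-1, 26), (1, -9)) = 35.0571
d((-1, 26), (26, 17)) = 28.4605
d((1, -9), (26, 17)) = 36.0694

Closest pair: (5, -13) and (1, -9) with distance 5.6569

The closest pair is (5, -13) and (1, -9) with Euclidean distance 5.6569. For 8 points, brute-force pairwise comparison is shown above. For large n, the divide-and-conquer algorithm (sort by x, recurse on halves, check the dividing strip) achieves O(n log n).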